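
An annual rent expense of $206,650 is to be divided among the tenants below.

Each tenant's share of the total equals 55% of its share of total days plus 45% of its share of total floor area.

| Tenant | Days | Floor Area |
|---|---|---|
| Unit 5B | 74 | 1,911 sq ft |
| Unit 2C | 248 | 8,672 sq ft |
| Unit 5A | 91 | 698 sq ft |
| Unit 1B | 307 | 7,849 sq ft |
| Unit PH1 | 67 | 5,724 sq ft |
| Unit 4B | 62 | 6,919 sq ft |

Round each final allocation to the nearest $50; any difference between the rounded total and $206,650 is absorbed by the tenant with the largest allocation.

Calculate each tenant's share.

Unit 5B: $15,500 · Unit 2C: $58,600 · Unit 5A: $14,250 · Unit 1B: $64,050 · Unit PH1: $25,700 · Unit 4B: $28,550

Days total 849; floor area total 31,773.
Composite weights (55% days + 45% floor area): Unit 5B 0.0750; Unit 2C 0.2835; Unit 5A 0.0688; Unit 1B 0.3100; Unit PH1 0.1245; Unit 4B 0.1382.
Proportional shares: Unit 5B 15,499.61; Unit 2C 58,581.32; Unit 5A 14,225.26; Unit 1B 64,071.04; Unit PH1 25,722.31; Unit 4B 28,550.45.
At nearest $50: Unit 5B $15,500; Unit 2C $58,600; Unit 5A $14,250; Unit 1B $64,050; Unit PH1 $25,700; Unit 4B $28,550. Sum = $206,650.
Sum already equals the total — no adjustment.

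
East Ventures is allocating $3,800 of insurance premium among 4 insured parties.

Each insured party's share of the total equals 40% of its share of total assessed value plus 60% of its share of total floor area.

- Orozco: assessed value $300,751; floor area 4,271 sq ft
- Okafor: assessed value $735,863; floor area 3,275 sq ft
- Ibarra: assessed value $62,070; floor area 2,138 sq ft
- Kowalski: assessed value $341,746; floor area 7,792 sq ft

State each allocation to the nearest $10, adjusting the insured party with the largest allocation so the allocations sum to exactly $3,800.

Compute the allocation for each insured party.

Orozco: $870 | Okafor: $1,200 | Ibarra: $340 | Kowalski: $1,390

Totals — assessed value 1,440,430, floor area 17,476.
Blended shares (40% assessed value + 60% floor area): Orozco 0.2302; Okafor 0.3168; Ibarra 0.0906; Kowalski 0.3624.
Unrounded shares: Orozco 874.58; Okafor 1,203.78; Ibarra 344.43; Kowalski 1,377.20.
At nearest $10: Orozco $870; Okafor $1,200; Ibarra $340; Kowalski $1,380. Sum = $3,790.
Difference $3,800 − $3,790 = +$10 applied to largest allocation (Kowalski): Kowalski becomes $1,390.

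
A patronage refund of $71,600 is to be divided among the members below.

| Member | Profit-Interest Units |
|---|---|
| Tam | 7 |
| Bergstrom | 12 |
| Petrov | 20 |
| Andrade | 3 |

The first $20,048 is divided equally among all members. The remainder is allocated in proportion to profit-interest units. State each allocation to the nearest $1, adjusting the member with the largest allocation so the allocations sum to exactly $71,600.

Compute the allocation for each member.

Tam: $13,604; Bergstrom: $19,741; Petrov: $29,561; Andrade: $8,694

First tranche $20,048 split equally: $5,012 each.
Remainder $51,552 by profit-interest units (total 42): Tam 8,592.00 → $8,592; Bergstrom 14,729.14 → $14,729; Petrov 24,548.57 → $24,549; Andrade 3,682.29 → $3,682.
Totals: Tam $5,012 + $8,592 = $13,604; Bergstrom $5,012 + $14,729 = $19,741; Petrov $5,012 + $24,549 = $29,561; Andrade $5,012 + $3,682 = $8,694.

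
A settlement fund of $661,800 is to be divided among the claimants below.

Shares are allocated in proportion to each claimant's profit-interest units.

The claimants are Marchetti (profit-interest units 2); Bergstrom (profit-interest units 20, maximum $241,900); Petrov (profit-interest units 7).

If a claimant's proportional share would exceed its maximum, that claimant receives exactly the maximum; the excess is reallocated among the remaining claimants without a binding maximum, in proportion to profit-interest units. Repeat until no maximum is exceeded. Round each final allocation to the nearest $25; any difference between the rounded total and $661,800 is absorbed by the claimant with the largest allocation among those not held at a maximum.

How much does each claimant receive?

Combined profit-interest units = 29.
Pro-rata shares before constraints: Marchetti 45,641.38; Bergstrom 456,413.79; Petrov 159,744.83.
Cap binds for Bergstrom ($241,900); balance $419,900 reallocated over remaining profit-interest units 9.
Redistributed shares: Marchetti 93,311.11 → $93,300; Petrov 326,588.89 → $326,600.

Marchetti: $93,300 | Bergstrom: $241,900 | Petrov: $326,600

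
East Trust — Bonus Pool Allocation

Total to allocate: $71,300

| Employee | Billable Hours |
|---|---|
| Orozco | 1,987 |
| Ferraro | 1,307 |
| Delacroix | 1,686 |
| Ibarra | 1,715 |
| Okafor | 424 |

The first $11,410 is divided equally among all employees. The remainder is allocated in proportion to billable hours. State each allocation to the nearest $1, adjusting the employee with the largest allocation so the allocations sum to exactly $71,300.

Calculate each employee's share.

$11,410 shared equally gives $2,282 per employee.
Remainder $59,890 by billable hours (total 7,119): Orozco 16,716.03 → $16,716; Ferraro 10,995.40 → $10,995; Delacroix 14,183.81 → $14,184; Ibarra 14,427.78 → $14,428; Okafor 3,566.98 → $3,567.
Totals: Orozco $2,282 + $16,716 = $18,998; Ferraro $2,282 + $10,995 = $13,277; Delacroix $2,282 + $14,184 = $16,466; Ibarra $2,282 + $14,428 = $16,710; Okafor $2,282 + $3,567 = $5,849.

Orozco: $18,998 · Ferraro: $13,277 · Delacroix: $16,466 · Ibarra: $16,710 · Okafor: $5,849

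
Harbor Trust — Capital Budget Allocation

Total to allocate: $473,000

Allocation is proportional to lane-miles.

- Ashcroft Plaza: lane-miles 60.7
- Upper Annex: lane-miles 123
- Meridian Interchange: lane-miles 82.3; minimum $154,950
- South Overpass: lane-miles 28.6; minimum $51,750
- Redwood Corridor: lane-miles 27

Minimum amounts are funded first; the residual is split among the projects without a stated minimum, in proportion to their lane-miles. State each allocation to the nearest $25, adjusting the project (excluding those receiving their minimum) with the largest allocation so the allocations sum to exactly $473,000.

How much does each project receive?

Minimums first: Meridian Interchange $154,950; South Overpass $51,750. Residual $266,300.
Residual split over remaining lane-miles 210.7: Ashcroft Plaza 76,717.66 → $76,725; Upper Annex 155,457.52 → $155,450; Redwood Corridor 34,124.82 → $34,125.

Ashcroft Plaza: $76,725 · Upper Annex: $155,450 · Meridian Interchange: $154,950 · South Overpass: $51,750 · Redwood Corridor: $34,125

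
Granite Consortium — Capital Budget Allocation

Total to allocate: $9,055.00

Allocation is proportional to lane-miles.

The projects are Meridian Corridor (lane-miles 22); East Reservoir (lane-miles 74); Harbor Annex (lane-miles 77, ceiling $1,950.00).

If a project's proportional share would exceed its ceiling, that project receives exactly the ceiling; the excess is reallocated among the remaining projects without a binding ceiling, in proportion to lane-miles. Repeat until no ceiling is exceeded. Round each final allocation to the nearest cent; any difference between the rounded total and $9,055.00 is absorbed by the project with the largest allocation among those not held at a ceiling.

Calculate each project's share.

Lane-miles total: 173.
Pro-rata shares before constraints: Meridian Corridor 1,151.5029; East Reservoir 3,873.2370; Harbor Annex 4,030.2601.
Cap binds for Harbor Annex ($1,950.00); residual $7,105.00 reallocated over remaining lane-miles 96.
Redistributed shares: Meridian Corridor 1,628.2292 → $1,628.23; East Reservoir 5,476.7708 → $5,476.77.

Meridian Corridor: $1,628.23; East Reservoir: $5,476.77; Harbor Annex: $1,950.00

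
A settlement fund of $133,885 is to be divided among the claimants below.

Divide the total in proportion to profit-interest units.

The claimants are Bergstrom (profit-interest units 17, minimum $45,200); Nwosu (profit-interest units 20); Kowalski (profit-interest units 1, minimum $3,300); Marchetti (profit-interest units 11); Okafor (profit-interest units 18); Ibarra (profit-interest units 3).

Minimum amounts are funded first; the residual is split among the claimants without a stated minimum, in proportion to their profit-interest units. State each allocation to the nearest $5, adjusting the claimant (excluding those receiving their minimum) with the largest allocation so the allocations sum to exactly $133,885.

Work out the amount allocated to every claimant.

Fund the minimums — Bergstrom $45,200; Kowalski $3,300. Remaining pool $85,385.
Remaining pool split over remaining profit-interest units 52: Nwosu 32,840.38 → $32,840; Marchetti 18,062.21 → $18,060; Okafor 29,556.35 → $29,555; Ibarra 4,926.06 → $4,925.
Rounding difference +$5 applied to Nwosu → $32,845.

Bergstrom: $45,200 · Nwosu: $32,845 · Kowalski: $3,300 · Marchetti: $18,060 · Okafor: $29,555 · Ibarra: $4,925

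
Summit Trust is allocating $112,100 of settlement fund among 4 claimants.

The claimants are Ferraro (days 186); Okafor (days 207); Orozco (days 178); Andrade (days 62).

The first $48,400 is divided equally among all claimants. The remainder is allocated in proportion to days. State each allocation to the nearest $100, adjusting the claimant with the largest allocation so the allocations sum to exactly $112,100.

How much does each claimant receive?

First tranche $48,400 split equally: $12,100 each.
Remainder $63,700 by days (total 633): Ferraro 18,717.54 → $18,700; Okafor 20,830.81 → $20,800; Orozco 17,912.48 → $17,900; Andrade 6,239.18 → $6,200.
Rounding difference +$100 on remainder applied to Okafor.
Totals: Ferraro $12,100 + $18,700 = $30,800; Okafor $12,100 + $20,900 = $33,000; Orozco $12,100 + $17,900 = $30,000; Andrade $12,100 + $6,200 = $18,300.

Ferraro: $30,800 | Okafor: $33,000 | Orozco: $30,000 | Andrade: $18,300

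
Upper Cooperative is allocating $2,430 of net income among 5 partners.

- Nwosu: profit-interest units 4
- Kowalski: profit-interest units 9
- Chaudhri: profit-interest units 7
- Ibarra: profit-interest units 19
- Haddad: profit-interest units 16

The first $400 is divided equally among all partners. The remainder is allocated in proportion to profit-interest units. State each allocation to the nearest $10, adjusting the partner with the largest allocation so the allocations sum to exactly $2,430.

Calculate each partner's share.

$400 shared equally gives $80 per partner.
Remainder $2,030 by profit-interest units (total 55): Nwosu 147.64 → $150; Kowalski 332.18 → $330; Chaudhri 258.36 → $260; Ibarra 701.27 → $700; Haddad 590.55 → $590.
Totals: Nwosu $80 + $150 = $230; Kowalski $80 + $330 = $410; Chaudhri $80 + $260 = $340; Ibarra $80 + $700 = $780; Haddad $80 + $590 = $670.

Nwosu: $230; Kowalski: $410; Chaudhri: $340; Ibarra: $780; Haddad: $670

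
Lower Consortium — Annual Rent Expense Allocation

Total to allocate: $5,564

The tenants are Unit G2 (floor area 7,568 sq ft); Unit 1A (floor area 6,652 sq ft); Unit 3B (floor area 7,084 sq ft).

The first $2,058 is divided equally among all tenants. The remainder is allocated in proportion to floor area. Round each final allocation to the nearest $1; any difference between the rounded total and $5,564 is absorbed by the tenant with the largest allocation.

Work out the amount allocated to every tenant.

Unit G2: $1,931 | Unit 1A: $1,781 | Unit 3B: $1,852

Equal tier: $2,058 ÷ 3 = $686 apiece.
Remainder $3,506 by floor area (total 21,304): Unit G2 1,245.47 → $1,245; Unit 1A 1,094.72 → $1,095; Unit 3B 1,165.81 → $1,166.
Totals: Unit G2 $686 + $1,245 = $1,931; Unit 1A $686 + $1,095 = $1,781; Unit 3B $686 + $1,166 = $1,852.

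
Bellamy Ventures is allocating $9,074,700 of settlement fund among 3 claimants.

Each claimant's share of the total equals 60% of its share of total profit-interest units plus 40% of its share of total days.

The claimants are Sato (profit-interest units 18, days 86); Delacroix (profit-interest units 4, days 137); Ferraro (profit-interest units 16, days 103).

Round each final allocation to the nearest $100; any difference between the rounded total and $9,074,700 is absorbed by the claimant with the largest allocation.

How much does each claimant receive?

Sato: $3,536,700 | Delacroix: $2,098,600 | Ferraro: $3,439,400

Totals — profit-interest units 38, days 326.
Combined weights (60% profit-interest units + 40% days): Sato 0.3897; Delacroix 0.2313; Ferraro 0.3790.
Raw shares: Sato 3,536,700.97; Delacroix 2,098,579.32; Ferraro 3,439,419.72.
Rounded to nearest $100: Sato $3,536,700; Delacroix $2,098,600; Ferraro $3,439,400. Sum = $9,074,700.
No rounding difference to absorb.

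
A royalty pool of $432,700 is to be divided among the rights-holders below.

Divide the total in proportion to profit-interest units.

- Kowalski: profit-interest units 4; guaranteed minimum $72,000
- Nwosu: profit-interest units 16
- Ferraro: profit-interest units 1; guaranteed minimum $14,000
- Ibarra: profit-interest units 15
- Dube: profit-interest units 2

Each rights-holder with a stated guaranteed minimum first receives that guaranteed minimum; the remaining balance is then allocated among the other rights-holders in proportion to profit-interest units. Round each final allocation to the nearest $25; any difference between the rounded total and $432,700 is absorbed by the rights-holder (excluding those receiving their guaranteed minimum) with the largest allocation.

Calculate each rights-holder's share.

Guaranteed amounts: Kowalski $72,000; Ferraro $14,000. Residual $346,700.
Residual split over remaining profit-interest units 33: Nwosu 168,096.97 → $168,100; Ibarra 157,590.91 → $157,600; Dube 21,012.12 → $21,000.

Kowalski: $72,000 | Nwosu: $168,100 | Ferraro: $14,000 | Ibarra: $157,600 | Dube: $21,000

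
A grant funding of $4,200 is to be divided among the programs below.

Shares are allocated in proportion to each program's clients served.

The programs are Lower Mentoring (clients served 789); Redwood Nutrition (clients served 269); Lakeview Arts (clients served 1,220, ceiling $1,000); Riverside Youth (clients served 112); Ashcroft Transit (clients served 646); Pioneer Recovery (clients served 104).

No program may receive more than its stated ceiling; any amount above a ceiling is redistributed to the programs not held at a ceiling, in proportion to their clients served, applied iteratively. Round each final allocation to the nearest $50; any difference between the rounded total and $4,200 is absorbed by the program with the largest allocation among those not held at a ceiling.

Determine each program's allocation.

Total clients served = 3,140.
Pro-rata shares before constraints: Lower Mentoring 1,055.35; Redwood Nutrition 359.81; Lakeview Arts 1,631.85; Riverside Youth 149.81; Ashcroft Transit 864.08; Pioneer Recovery 139.11.
Capped: Lakeview Arts ($1,000); remaining pool $3,200 reallocated over remaining clients served 1,920.
Remaining shares: Lower Mentoring 1,315.00 → $1,300; Redwood Nutrition 448.33 → $450; Riverside Youth 186.67 → $200; Ashcroft Transit 1,076.67 → $1,100; Pioneer Recovery 173.33 → $150.

Lower Mentoring: $1,300 | Redwood Nutrition: $450 | Lakeview Arts: $1,000 | Riverside Youth: $200 | Ashcroft Transit: $1,100 | Pioneer Recovery: $150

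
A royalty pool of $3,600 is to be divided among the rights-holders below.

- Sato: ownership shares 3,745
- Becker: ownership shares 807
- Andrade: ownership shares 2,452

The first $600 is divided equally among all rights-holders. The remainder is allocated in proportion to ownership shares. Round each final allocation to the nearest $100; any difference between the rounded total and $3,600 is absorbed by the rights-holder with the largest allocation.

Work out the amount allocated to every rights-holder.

Sato: $1,800 · Becker: $500 · Andrade: $1,300

Equal tier: $600 ÷ 3 = $200 apiece.
Remainder $3,000 by ownership shares (total 7,004): Sato 1,604.08 → $1,600; Becker 345.66 → $300; Andrade 1,050.26 → $1,100.
Totals: Sato $200 + $1,600 = $1,800; Becker $200 + $300 = $500; Andrade $200 + $1,100 = $1,300.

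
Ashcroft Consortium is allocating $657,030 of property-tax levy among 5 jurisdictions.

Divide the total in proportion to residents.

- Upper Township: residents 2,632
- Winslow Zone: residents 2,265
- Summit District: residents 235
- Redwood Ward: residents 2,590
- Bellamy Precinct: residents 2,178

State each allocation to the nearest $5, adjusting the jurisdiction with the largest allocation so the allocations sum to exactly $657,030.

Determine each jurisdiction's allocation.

Upper Township: $174,680 | Winslow Zone: $150,320 | Summit District: $15,595 | Redwood Ward: $171,890 | Bellamy Precinct: $144,545

Combined residents = 9,900.
Pro-rata amounts: Upper Township 2,632/9,900 × $657,030 = 174,677.07; Winslow Zone 2,265/9,900 × $657,030 = 150,320.50; Summit District 235/9,900 × $657,030 = 15,596.17; Redwood Ward 2,590/9,900 × $657,030 = 171,889.67; Bellamy Precinct 2,178/9,900 × $657,030 = 144,546.60.
At nearest $5: Upper Township $174,675; Winslow Zone $150,320; Summit District $15,595; Redwood Ward $171,890; Bellamy Precinct $144,545. Sum = $657,025.
Difference $657,030 − $657,025 = +$5 applied to largest allocation (Upper Township): Upper Township becomes $174,680.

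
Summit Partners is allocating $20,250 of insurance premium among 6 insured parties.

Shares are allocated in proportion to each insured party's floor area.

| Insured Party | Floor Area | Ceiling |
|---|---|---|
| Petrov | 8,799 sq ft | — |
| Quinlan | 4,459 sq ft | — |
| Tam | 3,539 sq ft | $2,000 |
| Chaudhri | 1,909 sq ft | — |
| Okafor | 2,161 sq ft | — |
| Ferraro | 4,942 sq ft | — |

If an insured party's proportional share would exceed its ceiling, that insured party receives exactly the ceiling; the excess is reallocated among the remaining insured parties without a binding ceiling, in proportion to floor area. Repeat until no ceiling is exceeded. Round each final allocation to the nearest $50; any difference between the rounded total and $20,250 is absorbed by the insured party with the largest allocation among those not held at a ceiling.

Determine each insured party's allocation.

Petrov: $7,250; Quinlan: $3,650; Tam: $2,000; Chaudhri: $1,550; Okafor: $1,750; Ferraro: $4,050

Sum of floor area: 25,809.
Unconstrained shares: Petrov 6,903.78; Quinlan 3,498.58; Tam 2,776.73; Chaudhri 1,497.82; Okafor 1,695.54; Ferraro 3,877.54.
Capped: Tam ($2,000); remaining pool $18,250 reallocated over remaining floor area 22,270.
Remaining shares: Petrov 7,210.68 → $7,200; Quinlan 3,654.10 → $3,650; Chaudhri 1,564.40 → $1,550; Okafor 1,770.91 → $1,750; Ferraro 4,049.91 → $4,050.
Rounding difference +$50 applied to Petrov → $7,250.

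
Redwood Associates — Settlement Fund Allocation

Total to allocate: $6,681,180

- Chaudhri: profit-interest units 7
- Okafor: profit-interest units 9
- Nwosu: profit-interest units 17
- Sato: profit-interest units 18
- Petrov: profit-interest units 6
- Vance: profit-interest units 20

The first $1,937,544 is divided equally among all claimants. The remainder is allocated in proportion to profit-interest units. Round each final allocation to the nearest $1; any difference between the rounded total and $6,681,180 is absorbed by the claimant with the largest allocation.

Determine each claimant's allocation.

Chaudhri: $754,164 | Okafor: $877,375 | Nwosu: $1,370,220 | Sato: $1,431,826 | Petrov: $692,558 | Vance: $1,555,037

First tranche $1,937,544 split equally: $322,924 each.
Remainder $4,743,636 by profit-interest units (total 77): Chaudhri 431,239.64 → $431,240; Okafor 554,450.96 → $554,451; Nwosu 1,047,296.26 → $1,047,296; Sato 1,108,901.92 → $1,108,902; Petrov 369,633.97 → $369,634; Vance 1,232,113.25 → $1,232,113.
Totals: Chaudhri $322,924 + $431,240 = $754,164; Okafor $322,924 + $554,451 = $877,375; Nwosu $322,924 + $1,047,296 = $1,370,220; Sato $322,924 + $1,108,902 = $1,431,826; Petrov $322,924 + $369,634 = $692,558; Vance $322,924 + $1,232,113 = $1,555,037.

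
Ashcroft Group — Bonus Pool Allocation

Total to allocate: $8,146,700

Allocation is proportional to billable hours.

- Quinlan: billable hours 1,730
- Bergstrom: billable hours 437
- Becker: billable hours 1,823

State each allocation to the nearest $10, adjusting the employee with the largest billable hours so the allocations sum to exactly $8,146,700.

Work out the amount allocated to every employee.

Combined billable hours = 1,730 + 437 + 1,823 = 3,990.
Proportional shares: Quinlan 3,532,278.45; Bergstrom 892,257.62; Becker 3,722,163.93.
After rounding ($10): Quinlan $3,532,280; Bergstrom $892,260; Becker $3,722,160. Sum = $8,146,700.
Rounded total matches; no reconciliation needed.

Quinlan: $3,532,280 · Bergstrom: $892,260 · Becker: $3,722,160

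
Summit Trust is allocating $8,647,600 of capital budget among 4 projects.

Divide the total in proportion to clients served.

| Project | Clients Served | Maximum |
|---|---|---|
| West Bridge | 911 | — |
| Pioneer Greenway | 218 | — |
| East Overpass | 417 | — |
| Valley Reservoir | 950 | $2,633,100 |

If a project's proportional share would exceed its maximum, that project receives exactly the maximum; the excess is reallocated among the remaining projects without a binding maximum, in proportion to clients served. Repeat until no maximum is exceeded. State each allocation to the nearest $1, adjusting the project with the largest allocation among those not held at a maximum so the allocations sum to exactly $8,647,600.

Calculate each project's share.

West Bridge: $3,544,120; Pioneer Greenway: $848,099; East Overpass: $1,622,281; Valley Reservoir: $2,633,100

Total clients served = 2,496.
Proportional shares (ignoring caps): West Bridge 3,156,235.42; Pioneer Greenway 755,279.17; East Overpass 1,444,731.25; Valley Reservoir 3,291,354.17.
Held at cap: Valley Reservoir ($2,633,100); balance $6,014,500 reallocated over remaining clients served 1,546.
Remaining shares: West Bridge 3,544,119.99 → $3,544,120; Pioneer Greenway 848,098.97 → $848,099; East Overpass 1,622,281.05 → $1,622,281.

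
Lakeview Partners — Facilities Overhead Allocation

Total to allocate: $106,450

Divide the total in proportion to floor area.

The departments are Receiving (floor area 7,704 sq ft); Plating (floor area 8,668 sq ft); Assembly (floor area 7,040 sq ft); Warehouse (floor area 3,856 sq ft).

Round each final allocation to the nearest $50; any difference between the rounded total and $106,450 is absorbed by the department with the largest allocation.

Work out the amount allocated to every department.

Combined floor area = 27,268.
Pro-rata amounts: Receiving 7,704/27,268 × $106,450 = 30,075.21; Plating 8,668/27,268 × $106,450 = 33,838.51; Assembly 7,040/27,268 × $106,450 = 27,483.06; Warehouse 3,856/27,268 × $106,450 = 15,053.22.
After rounding ($50): Receiving $30,100; Plating $33,850; Assembly $27,500; Warehouse $15,050. Sum = $106,500.
Difference $106,450 − $106,500 = −$50 applied to largest allocation (Plating): Plating becomes $33,800.

Receiving: $30,100; Plating: $33,800; Assembly: $27,500; Warehouse: $15,050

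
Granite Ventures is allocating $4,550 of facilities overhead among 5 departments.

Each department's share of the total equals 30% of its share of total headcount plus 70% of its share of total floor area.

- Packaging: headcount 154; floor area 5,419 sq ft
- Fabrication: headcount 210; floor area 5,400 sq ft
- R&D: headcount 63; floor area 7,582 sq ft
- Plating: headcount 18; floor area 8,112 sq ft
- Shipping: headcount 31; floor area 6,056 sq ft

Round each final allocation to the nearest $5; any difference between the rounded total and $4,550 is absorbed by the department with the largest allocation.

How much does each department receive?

Packaging: $970 | Fabrication: $1,135 | R&D: $920 | Plating: $845 | Shipping: $680

Totals — headcount 476, floor area 32,569.
Blended shares (30% headcount + 70% floor area): Packaging 0.2135; Fabrication 0.2484; R&D 0.2027; Plating 0.1857; Shipping 0.1497.
Proportional shares: Packaging 971.55; Fabrication 1,130.28; R&D 922.12; Plating 844.91; Shipping 681.13.
At nearest $5: Packaging $970; Fabrication $1,130; R&D $920; Plating $845; Shipping $680. Sum = $4,545.
Difference $4,550 − $4,545 = +$5 applied to largest allocation (Fabrication): Fabrication becomes $1,135.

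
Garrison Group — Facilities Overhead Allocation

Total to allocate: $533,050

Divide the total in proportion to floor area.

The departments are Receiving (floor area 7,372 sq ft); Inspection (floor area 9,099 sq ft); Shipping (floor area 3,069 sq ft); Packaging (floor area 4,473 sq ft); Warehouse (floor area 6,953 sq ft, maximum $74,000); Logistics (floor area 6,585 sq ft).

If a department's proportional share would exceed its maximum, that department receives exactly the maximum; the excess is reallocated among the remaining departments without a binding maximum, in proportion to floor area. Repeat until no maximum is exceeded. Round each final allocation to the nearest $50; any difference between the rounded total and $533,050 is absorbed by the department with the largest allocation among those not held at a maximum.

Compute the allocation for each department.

Floor area total: 37,551.
Unconstrained shares: Receiving 104,648.20; Inspection 129,163.59; Shipping 43,565.56; Packaging 63,495.85; Warehouse 98,700.34; Logistics 93,476.45.
Capped: Warehouse ($74,000); residual $459,050 reallocated over remaining floor area 30,598.
Shares after redistribution: Receiving 110,599.27 → $110,600; Inspection 136,508.79 → $136,500; Shipping 46,043.02 → $46,050; Packaging 67,106.69 → $67,100; Logistics 98,792.22 → $98,800.

Receiving: $110,600 · Inspection: $136,500 · Shipping: $46,050 · Packaging: $67,100 · Warehouse: $74,000 · Logistics: $98,800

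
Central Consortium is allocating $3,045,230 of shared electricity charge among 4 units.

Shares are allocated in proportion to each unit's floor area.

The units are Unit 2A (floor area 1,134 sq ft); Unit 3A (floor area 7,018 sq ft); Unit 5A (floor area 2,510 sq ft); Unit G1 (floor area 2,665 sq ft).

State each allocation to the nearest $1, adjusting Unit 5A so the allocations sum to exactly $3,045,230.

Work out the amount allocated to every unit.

Unit 2A: $259,120 | Unit 3A: $1,603,619 | Unit 5A: $573,536 | Unit G1: $608,955

Sum of floor area: 13,327.
Raw shares: Unit 2A 1,134/13,327 × $3,045,230 = 259,119.89; Unit 3A 7,018/13,327 × $3,045,230 = 1,603,618.53; Unit 5A 2,510/13,327 × $3,045,230 = 573,536.98; Unit G1 2,665/13,327 × $3,045,230 = 608,954.60.
After rounding ($1): Unit 2A $259,120; Unit 3A $1,603,619; Unit 5A $573,537; Unit G1 $608,955. Sum = $3,045,231.
Difference $3,045,230 − $3,045,231 = −$1 applied to Unit 5A: Unit 5A becomes $573,536.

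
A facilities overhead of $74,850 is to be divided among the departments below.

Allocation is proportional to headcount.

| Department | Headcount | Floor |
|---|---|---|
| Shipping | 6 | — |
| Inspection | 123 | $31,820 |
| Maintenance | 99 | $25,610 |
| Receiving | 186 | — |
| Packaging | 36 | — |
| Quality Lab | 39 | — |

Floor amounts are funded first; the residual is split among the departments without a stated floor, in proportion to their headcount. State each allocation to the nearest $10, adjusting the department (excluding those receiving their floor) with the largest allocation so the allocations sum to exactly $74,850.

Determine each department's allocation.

Fund the minimums — Inspection $31,820; Maintenance $25,610. Remaining pool $17,420.
Remaining pool split over remaining headcount 267: Shipping 391.46 → $390; Receiving 12,135.28 → $12,140; Packaging 2,348.76 → $2,350; Quality Lab 2,544.49 → $2,540.

Shipping: $390 · Inspection: $31,820 · Maintenance: $25,610 · Receiving: $12,140 · Packaging: $2,350 · Quality Lab: $2,540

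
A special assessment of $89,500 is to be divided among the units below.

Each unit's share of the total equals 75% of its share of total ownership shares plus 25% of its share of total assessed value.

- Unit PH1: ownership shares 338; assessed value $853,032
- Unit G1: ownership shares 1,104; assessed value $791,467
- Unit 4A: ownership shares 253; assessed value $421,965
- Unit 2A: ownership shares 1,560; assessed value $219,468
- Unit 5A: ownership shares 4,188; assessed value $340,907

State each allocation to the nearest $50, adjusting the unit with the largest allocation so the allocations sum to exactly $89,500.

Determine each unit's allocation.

Unit PH1: $10,300 | Unit G1: $16,700 | Unit 4A: $5,900 | Unit 2A: $15,950 | Unit 5A: $40,650

Totals — ownership shares 7,443, assessed value 2,626,839.
Combined weights (75% ownership shares + 25% assessed value): Unit PH1 0.1152; Unit G1 0.1866; Unit 4A 0.0657; Unit 2A 0.1781; Unit 5A 0.4545.
Unrounded shares: Unit PH1 10,314.26; Unit G1 16,698.06; Unit 4A 5,875.92; Unit 2A 15,938.32; Unit 5A 40,673.44.
Rounded to nearest $50: Unit PH1 $10,300; Unit G1 $16,700; Unit 4A $5,900; Unit 2A $15,950; Unit 5A $40,650. Sum = $89,500.
No rounding difference to absorb.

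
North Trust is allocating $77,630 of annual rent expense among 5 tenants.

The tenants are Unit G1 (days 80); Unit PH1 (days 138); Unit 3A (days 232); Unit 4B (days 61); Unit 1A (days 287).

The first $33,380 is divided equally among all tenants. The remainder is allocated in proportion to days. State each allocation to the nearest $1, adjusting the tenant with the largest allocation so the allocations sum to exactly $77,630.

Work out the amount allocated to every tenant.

First tranche $33,380 split equally: $6,676 each.
Remainder $44,250 by days (total 798): Unit G1 4,436.09 → $4,436; Unit PH1 7,652.26 → $7,652; Unit 3A 12,864.66 → $12,865; Unit 4B 3,382.52 → $3,383; Unit 1A 15,914.47 → $15,914.
Totals: Unit G1 $6,676 + $4,436 = $11,112; Unit PH1 $6,676 + $7,652 = $14,328; Unit 3A $6,676 + $12,865 = $19,541; Unit 4B $6,676 + $3,383 = $10,059; Unit 1A $6,676 + $15,914 = $22,590.

Unit G1: $11,112; Unit PH1: $14,328; Unit 3A: $19,541; Unit 4B: $10,059; Unit 1A: $22,590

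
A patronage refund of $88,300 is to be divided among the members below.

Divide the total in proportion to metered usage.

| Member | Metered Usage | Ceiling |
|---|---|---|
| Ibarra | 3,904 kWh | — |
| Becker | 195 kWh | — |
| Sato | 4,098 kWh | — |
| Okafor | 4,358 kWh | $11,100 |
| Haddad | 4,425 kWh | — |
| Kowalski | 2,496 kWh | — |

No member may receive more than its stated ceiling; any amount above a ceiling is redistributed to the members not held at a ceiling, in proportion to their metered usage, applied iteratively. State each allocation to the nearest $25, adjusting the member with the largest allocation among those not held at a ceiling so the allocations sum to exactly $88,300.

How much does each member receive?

Total metered usage = 19,476.
Unconstrained shares: Ibarra 17,699.90; Becker 884.09; Sato 18,579.45; Okafor 19,758.24; Haddad 20,062.00; Kowalski 11,316.33.
Capped: Okafor ($11,100); residual $77,200 reallocated over remaining metered usage 15,118.
Shares after redistribution: Ibarra 19,935.76 → $19,925; Becker 995.77 → $1,000; Sato 20,926.42 → $20,925; Haddad 22,596.24 → $22,600; Kowalski 12,745.81 → $12,750.

Ibarra: $19,925 · Becker: $1,000 · Sato: $20,925 · Okafor: $11,100 · Haddad: $22,600 · Kowalski: $12,750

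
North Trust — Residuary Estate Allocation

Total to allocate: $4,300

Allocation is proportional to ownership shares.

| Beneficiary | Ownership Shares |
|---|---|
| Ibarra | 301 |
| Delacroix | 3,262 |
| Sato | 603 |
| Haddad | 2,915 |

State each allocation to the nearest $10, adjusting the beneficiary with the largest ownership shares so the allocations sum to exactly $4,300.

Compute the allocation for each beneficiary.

Ibarra: $180; Delacroix: $1,980; Sato: $370; Haddad: $1,770

Ownership shares total: 301 + 3,262 + 603 + 2,915 = 7,081.
Pro-rata amounts: Ibarra 182.78; Delacroix 1,980.88; Sato 366.18; Haddad 1,770.16.
After rounding ($10): Ibarra $180; Delacroix $1,980; Sato $370; Haddad $1,770. Sum = $4,300.
Sum already equals the total — no adjustment.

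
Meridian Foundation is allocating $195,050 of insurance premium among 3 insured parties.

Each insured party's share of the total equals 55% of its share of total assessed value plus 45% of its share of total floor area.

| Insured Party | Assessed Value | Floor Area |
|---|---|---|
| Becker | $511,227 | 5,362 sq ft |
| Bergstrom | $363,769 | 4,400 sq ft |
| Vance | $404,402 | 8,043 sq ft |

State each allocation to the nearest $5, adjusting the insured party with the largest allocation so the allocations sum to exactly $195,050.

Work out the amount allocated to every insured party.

Becker: $69,300 | Bergstrom: $52,195 | Vance: $73,555

Totals — assessed value 1,279,398, floor area 17,805.
Composite weights (55% assessed value + 45% floor area): Becker 0.3553; Bergstrom 0.2676; Vance 0.3771.
Raw shares: Becker 69,299.18; Bergstrom 52,192.505; Vance 73,558.31.
At nearest $5: Becker $69,300; Bergstrom $52,195; Vance $73,560. Sum = $195,055.
Difference $195,050 − $195,055 = −$5 applied to largest allocation (Vance): Vance becomes $73,555.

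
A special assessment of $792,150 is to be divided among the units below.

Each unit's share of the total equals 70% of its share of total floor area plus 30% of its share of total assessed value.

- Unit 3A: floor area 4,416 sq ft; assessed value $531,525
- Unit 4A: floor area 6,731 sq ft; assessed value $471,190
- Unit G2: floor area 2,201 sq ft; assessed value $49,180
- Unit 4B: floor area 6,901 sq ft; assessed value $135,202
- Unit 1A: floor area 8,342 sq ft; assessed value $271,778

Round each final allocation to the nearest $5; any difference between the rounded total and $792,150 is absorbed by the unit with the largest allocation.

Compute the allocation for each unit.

Floor area total 28,591; assessed value total 1,458,875.
Composite weights (70% floor area + 30% assessed value): Unit 3A 0.2174; Unit 4A 0.2617; Unit G2 0.0640; Unit 4B 0.1968; Unit 1A 0.2601.
Unrounded shares: Unit 3A 172,228.96; Unit 4A 207,298.64; Unit G2 50,698.28; Unit 4B 155,864.56; Unit 1A 206,059.57.
After rounding ($5): Unit 3A $172,230; Unit 4A $207,300; Unit G2 $50,700; Unit 4B $155,865; Unit 1A $206,060. Sum = $792,155.
Difference $792,150 − $792,155 = −$5 applied to largest allocation (Unit 4A): Unit 4A becomes $207,295.

Unit 3A: $172,230 · Unit 4A: $207,295 · Unit G2: $50,700 · Unit 4B: $155,865 · Unit 1A: $206,060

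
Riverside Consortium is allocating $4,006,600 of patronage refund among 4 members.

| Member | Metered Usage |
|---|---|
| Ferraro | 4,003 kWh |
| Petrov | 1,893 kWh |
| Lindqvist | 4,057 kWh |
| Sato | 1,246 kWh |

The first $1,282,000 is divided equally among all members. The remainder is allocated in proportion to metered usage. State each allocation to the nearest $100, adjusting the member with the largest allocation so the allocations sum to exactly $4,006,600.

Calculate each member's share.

Ferraro: $1,294,400 | Petrov: $781,000 | Lindqvist: $1,307,600 | Sato: $623,600

$1,282,000 shared equally gives $320,500 per member.
Remainder $2,724,600 by metered usage (total 11,199): Ferraro 973,888.19 → $973,900; Petrov 460,547.17 → $460,500; Lindqvist 987,025.82 → $987,000; Sato 303,138.82 → $303,100.
Rounding difference +$100 on remainder applied to Lindqvist.
Totals: Ferraro $320,500 + $973,900 = $1,294,400; Petrov $320,500 + $460,500 = $781,000; Lindqvist $320,500 + $987,100 = $1,307,600; Sato $320,500 + $303,100 = $623,600.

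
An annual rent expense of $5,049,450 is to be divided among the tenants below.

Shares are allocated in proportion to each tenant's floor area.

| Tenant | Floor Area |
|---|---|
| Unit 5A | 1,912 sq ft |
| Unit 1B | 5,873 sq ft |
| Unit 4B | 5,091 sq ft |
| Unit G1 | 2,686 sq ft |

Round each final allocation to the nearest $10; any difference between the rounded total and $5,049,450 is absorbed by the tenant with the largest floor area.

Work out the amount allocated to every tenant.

Combined floor area = 15,562.
Raw shares: Unit 5A 1,912/15,562 × $5,049,450 = 620,392.52; Unit 1B 5,873/15,562 × $5,049,450 = 1,905,630.37; Unit 4B 5,091/15,562 × $5,049,450 = 1,651,892.43; Unit G1 2,686/15,562 × $5,049,450 = 871,534.68.
Rounded to nearest $10: Unit 5A $620,390; Unit 1B $1,905,630; Unit 4B $1,651,890; Unit G1 $871,530. Sum = $5,049,440.
Difference $5,049,450 − $5,049,440 = +$10 applied to largest floor area (Unit 1B): Unit 1B becomes $1,905,640.

Unit 5A: $620,390; Unit 1B: $1,905,640; Unit 4B: $1,651,890; Unit G1: $871,530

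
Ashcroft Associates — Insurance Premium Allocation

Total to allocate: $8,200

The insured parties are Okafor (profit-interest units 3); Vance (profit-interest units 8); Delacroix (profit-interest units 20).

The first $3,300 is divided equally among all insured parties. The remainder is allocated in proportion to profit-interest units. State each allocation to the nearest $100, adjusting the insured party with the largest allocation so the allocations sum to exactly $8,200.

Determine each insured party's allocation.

Equal tier: $3,300 ÷ 3 = $1,100 apiece.
Remainder $4,900 by profit-interest units (total 31): Okafor 474.19 → $500; Vance 1,264.52 → $1,300; Delacroix 3,161.29 → $3,200.
Rounding difference −$100 on remainder applied to Delacroix.
Totals: Okafor $1,100 + $500 = $1,600; Vance $1,100 + $1,300 = $2,400; Delacroix $1,100 + $3,100 = $4,200.

Okafor: $1,600 · Vance: $2,400 · Delacroix: $4,200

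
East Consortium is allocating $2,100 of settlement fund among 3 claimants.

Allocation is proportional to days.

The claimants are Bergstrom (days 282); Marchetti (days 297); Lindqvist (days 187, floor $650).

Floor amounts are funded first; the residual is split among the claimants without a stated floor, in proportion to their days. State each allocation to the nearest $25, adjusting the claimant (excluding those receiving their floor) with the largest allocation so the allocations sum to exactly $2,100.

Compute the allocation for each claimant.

Bergstrom: $700 · Marchetti: $750 · Lindqvist: $650

Minimums first: Lindqvist $650. Residual $1,450.
Residual split over remaining days 579: Bergstrom 706.22 → $700; Marchetti 743.78 → $750.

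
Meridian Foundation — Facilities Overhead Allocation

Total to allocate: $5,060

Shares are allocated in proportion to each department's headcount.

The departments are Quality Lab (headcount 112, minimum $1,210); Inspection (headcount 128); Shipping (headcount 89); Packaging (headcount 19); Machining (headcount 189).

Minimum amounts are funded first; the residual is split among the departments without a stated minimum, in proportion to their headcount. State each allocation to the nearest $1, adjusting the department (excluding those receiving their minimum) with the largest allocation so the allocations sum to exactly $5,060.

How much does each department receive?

Fund the minimums — Quality Lab $1,210. Remaining pool $3,850.
Remaining pool split over remaining headcount 425: Inspection 1,159.53 → $1,160; Shipping 806.24 → $806; Packaging 172.12 → $172; Machining 1,712.12 → $1,712.

Quality Lab: $1,210; Inspection: $1,160; Shipping: $806; Packaging: $172; Machining: $1,712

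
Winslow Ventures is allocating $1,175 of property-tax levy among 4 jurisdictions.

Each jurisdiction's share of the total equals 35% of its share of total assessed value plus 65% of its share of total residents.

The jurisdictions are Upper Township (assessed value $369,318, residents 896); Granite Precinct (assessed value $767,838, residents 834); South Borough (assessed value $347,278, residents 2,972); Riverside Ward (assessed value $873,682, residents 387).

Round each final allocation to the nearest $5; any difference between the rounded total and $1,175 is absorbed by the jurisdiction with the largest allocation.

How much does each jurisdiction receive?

Upper Township: $200; Granite Precinct: $260; South Borough: $505; Riverside Ward: $210

Totals — assessed value 2,358,116, residents 5,089.
Combined weights (35% assessed value + 65% residents): Upper Township 0.1693; Granite Precinct 0.2205; South Borough 0.4311; Riverside Ward 0.1791.
Proportional shares: Upper Township 198.88; Granite Precinct 259.07; South Borough 506.60; Riverside Ward 210.45.
Rounded to nearest $5: Upper Township $200; Granite Precinct $260; South Borough $505; Riverside Ward $210. Sum = $1,175.
Sum already equals the total — no adjustment.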